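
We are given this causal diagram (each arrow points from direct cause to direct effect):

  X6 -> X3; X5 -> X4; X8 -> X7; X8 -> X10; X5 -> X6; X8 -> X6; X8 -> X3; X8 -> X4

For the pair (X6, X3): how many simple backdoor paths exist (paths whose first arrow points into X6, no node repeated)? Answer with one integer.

A backdoor path from X6 to X3 is any simple undirected path whose first edge points into X6 (i.e. leaves X6 via a parent).
Parents of X6: {X5, X8}.
Enumerating:
  P1: X6 <- X8 -> X3
  P2: X6 <- X5 -> X4 <- X8 -> X3
That exhausts the simple backdoor paths. Count: 2.

2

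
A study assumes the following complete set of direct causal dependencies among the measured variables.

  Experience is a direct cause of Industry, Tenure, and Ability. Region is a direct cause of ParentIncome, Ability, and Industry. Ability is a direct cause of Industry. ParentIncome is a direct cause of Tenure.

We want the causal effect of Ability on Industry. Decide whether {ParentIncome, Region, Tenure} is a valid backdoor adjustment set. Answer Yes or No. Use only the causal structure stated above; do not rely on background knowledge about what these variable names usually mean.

Backdoor paths from Ability to Industry (paths whose first edge points into Ability):
  P1: Ability <- Region -> ParentIncome -> Tenure <- Experience -> Industry
  P2: Ability <- Region -> Industry
  P3: Ability <- Experience -> Industry
  P4: Ability <- Experience -> Tenure <- ParentIncome <- Region -> Industry
Condition 1 (no descendant of Ability in the set): holds — descendants of Ability are {Industry}; none are in {ParentIncome, Region, Tenure}.
Condition 2 (every backdoor path blocked by {ParentIncome, Region, Tenure}):
  P1: blocked at fork node Region ∈ conditioning set.
  P2: blocked at fork node Region ∈ conditioning set.
  P3: open — no interior node is in the conditioning set.
  P4: blocked at chain node ParentIncome ∈ conditioning set.
{ParentIncome, Region, Tenure} does not satisfy the backdoor criterion.

No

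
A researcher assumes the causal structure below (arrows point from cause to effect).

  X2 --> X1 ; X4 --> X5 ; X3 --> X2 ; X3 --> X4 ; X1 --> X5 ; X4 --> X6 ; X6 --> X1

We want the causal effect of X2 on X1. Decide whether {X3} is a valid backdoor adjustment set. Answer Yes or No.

Backdoor paths from X2 to X1 (paths whose first edge points into X2):
  P1: X2 <- X3 -> X4 -> X6 -> X1
  P2: X2 <- X3 -> X4 -> X5 <- X1
Condition 1 (no descendant of X2 in the set): holds — descendants of X2 are {X1, X5}; none are in {X3}.
Condition 2 (every backdoor path blocked by {X3}):
  P1: blocked at fork node X3 ∈ conditioning set.
  P2: blocked at fork node X3 ∈ conditioning set.
{X3} satisfies the backdoor criterion.

Yes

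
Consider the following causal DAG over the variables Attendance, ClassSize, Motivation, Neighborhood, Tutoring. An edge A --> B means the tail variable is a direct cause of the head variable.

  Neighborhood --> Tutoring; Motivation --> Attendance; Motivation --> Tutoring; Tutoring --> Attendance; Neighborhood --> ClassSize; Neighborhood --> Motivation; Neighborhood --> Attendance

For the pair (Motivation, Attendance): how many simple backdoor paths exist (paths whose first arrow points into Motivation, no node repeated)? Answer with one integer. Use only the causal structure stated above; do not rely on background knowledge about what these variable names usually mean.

2

A backdoor path from Motivation to Attendance is any simple undirected path whose first edge points into Motivation (i.e. leaves Motivation via a parent).
Parents of Motivation: {Neighborhood}.
Enumerating:
  P1: Motivation <- Neighborhood -> Tutoring -> Attendance
  P2: Motivation <- Neighborhood -> Attendance
That exhausts the simple backdoor paths. Count: 2.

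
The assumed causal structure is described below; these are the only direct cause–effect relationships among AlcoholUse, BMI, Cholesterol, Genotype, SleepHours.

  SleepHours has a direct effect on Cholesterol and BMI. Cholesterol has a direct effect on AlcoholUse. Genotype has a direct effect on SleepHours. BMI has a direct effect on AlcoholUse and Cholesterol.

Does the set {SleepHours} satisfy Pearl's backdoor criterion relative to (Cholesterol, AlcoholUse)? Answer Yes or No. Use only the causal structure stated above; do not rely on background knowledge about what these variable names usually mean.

Backdoor paths from Cholesterol to AlcoholUse (paths whose first edge points into Cholesterol):
  P1: Cholesterol <- SleepHours -> BMI -> AlcoholUse
  P2: Cholesterol <- BMI -> AlcoholUse
Condition 1 (no descendant of Cholesterol in the set): holds — descendants of Cholesterol are {AlcoholUse}; none are in {SleepHours}.
Condition 2 (every backdoor path blocked by {SleepHours}):
  P1: blocked at fork node SleepHours ∈ conditioning set.
  P2: open — no interior node is in the conditioning set.
{SleepHours} does not satisfy the backdoor criterion.

No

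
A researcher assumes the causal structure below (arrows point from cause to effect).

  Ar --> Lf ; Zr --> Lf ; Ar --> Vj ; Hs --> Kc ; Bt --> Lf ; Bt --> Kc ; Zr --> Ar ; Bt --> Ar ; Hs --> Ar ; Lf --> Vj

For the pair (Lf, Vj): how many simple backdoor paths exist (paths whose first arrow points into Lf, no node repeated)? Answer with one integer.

A backdoor path from Lf to Vj is any simple undirected path whose first edge points into Lf (i.e. leaves Lf via a parent).
Parents of Lf: {Ar, Bt, Zr}.
Enumerating:
  P1: Lf <- Bt -> Ar -> Vj
  P2: Lf <- Bt -> Kc <- Hs -> Ar -> Vj
  P3: Lf <- Zr -> Ar -> Vj
  P4: Lf <- Ar -> Vj
That exhausts the simple backdoor paths. Count: 4.

4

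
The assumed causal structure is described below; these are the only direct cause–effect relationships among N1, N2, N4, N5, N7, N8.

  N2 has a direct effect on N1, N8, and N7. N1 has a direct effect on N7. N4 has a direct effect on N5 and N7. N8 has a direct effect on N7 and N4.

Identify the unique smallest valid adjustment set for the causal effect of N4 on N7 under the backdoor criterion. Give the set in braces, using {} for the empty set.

Variables eligible for adjustment (non-descendants of N4, excluding N4 and N7): {N1, N2, N8}.
Backdoor paths from N4 to N7:
  P1: N4 <- N8 <- N2 -> N1 -> N7
  P2: N4 <- N8 <- N2 -> N7
  P3: N4 <- N8 -> N7
The empty set is not sufficient: P1 (N4 <- N8 <- N2 -> N1 -> N7) has no collider blocking it and no conditioned non-collider, so it is open.
Try {N8}:
  P1: blocked at chain node N8 ∈ conditioning set.
  P2: blocked at chain node N8 ∈ conditioning set.
  P3: blocked at fork node N8 ∈ conditioning set.
{N8} contains no descendant of N4 and blocks every backdoor path.
No other singleton works — e.g. {N2} leaves P3 open — so {N8} is the unique smallest valid adjustment set.

{N8}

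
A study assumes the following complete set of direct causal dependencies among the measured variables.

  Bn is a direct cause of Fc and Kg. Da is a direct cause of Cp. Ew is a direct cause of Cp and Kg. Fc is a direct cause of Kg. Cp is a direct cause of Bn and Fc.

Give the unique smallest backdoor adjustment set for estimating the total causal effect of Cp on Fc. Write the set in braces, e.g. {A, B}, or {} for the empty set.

Variables eligible for adjustment (non-descendants of Cp, excluding Cp and Fc): {Da, Ew}.
Backdoor paths from Cp to Fc:
  P1: Cp <- Ew -> Kg <- Bn -> Fc
  P2: Cp <- Ew -> Kg <- Fc
Each backdoor path contains an unconditioned collider, so every path is already blocked with the empty conditioning set:
  P1: blocked at collider Kg (neither it nor any descendant is in the conditioning set).
  P2: blocked at collider Kg (neither it nor any descendant is in the conditioning set).
The empty set is therefore the unique smallest valid set.

{}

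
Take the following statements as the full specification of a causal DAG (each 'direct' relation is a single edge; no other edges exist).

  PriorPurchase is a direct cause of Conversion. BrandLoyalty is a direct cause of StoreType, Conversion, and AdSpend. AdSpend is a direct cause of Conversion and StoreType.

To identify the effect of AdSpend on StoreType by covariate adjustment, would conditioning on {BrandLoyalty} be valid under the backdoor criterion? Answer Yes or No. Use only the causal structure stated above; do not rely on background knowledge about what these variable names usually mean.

Backdoor paths from AdSpend to StoreType (paths whose first edge points into AdSpend):
  P1: AdSpend <- BrandLoyalty -> StoreType
Condition 1 (no descendant of AdSpend in the set): holds — descendants of AdSpend are {Conversion, StoreType}; none are in {BrandLoyalty}.
Condition 2 (every backdoor path blocked by {BrandLoyalty}):
  P1: blocked at fork node BrandLoyalty ∈ conditioning set.
{BrandLoyalty} satisfies the backdoor criterion.

Yes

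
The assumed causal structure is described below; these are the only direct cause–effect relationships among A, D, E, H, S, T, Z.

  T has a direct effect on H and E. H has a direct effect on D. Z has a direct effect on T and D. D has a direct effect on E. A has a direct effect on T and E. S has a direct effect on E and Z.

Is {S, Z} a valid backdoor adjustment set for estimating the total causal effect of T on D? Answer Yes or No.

Yes

Backdoor paths from T to D (paths whose first edge points into T):
  P1: T <- A -> E <- S -> Z -> D
  P2: T <- A -> E <- D
  P3: T <- Z <- S -> E <- D
  P4: T <- Z -> D
Condition 1 (no descendant of T in the set): holds — descendants of T are {D, E, H}; none are in {S, Z}.
Condition 2 (every backdoor path blocked by {S, Z}):
  P1: blocked at collider E (neither it nor any descendant is in the conditioning set).
  P2: blocked at collider E (neither it nor any descendant is in the conditioning set).
  P3: blocked at chain node Z ∈ conditioning set.
  P4: blocked at fork node Z ∈ conditioning set.
{S, Z} satisfies the backdoor criterion.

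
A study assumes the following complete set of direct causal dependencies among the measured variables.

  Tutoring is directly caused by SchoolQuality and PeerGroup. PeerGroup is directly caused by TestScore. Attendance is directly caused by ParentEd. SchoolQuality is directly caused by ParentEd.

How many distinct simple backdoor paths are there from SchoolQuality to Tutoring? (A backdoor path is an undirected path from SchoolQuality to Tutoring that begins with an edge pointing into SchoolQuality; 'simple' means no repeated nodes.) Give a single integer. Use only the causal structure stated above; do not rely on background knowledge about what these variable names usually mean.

A backdoor path from SchoolQuality to Tutoring is any simple undirected path whose first edge points into SchoolQuality (i.e. leaves SchoolQuality via a parent).
Parents of SchoolQuality: {ParentEd}.
No simple path from any parent of SchoolQuality reaches Tutoring without revisiting SchoolQuality, so there are no backdoor paths.

0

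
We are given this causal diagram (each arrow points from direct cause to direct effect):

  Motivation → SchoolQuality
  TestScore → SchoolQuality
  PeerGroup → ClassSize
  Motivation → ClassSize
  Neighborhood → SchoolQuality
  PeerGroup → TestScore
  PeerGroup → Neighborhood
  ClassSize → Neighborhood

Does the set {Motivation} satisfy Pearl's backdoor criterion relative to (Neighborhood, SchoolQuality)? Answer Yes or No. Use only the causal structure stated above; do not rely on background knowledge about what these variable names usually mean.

No

Backdoor paths from Neighborhood to SchoolQuality (paths whose first edge points into Neighborhood):
  P1: Neighborhood <- PeerGroup -> TestScore -> SchoolQuality
  P2: Neighborhood <- PeerGroup -> ClassSize <- Motivation -> SchoolQuality
  P3: Neighborhood <- ClassSize <- PeerGroup -> TestScore -> SchoolQuality
  P4: Neighborhood <- ClassSize <- Motivation -> SchoolQuality
Condition 1 (no descendant of Neighborhood in the set): holds — descendants of Neighborhood are {SchoolQuality}; none are in {Motivation}.
Condition 2 (every backdoor path blocked by {Motivation}):
  P1: open — no interior node is in the conditioning set.
  P2: blocked at collider ClassSize (neither it nor any descendant is in the conditioning set).
  P3: open — no interior node is in the conditioning set.
  P4: blocked at fork node Motivation ∈ conditioning set.
{Motivation} does not satisfy the backdoor criterion.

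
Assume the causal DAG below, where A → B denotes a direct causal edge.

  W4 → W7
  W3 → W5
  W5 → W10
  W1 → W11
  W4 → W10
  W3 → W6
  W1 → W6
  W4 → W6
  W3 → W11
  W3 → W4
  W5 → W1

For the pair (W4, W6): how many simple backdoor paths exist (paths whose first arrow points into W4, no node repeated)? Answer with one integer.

A backdoor path from W4 to W6 is any simple undirected path whose first edge points into W4 (i.e. leaves W4 via a parent).
Parents of W4: {W3}.
Enumerating:
  P1: W4 <- W3 -> W5 -> W1 -> W6
  P2: W4 <- W3 -> W11 <- W1 -> W6
  P3: W4 <- W3 -> W6
That exhausts the simple backdoor paths. Count: 3.

3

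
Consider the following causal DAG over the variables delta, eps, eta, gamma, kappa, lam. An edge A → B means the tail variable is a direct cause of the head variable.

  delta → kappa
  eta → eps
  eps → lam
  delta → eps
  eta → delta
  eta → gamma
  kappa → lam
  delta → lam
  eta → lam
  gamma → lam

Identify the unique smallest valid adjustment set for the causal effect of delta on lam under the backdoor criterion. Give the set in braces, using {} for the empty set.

Variables eligible for adjustment (non-descendants of delta, excluding delta and lam): {eta, gamma}.
Backdoor paths from delta to lam:
  P1: delta <- eta -> gamma -> lam
  P2: delta <- eta -> eps -> lam
  P3: delta <- eta -> lam
The empty set is not sufficient: P1 (delta <- eta -> gamma -> lam) has no collider blocking it and no conditioned non-collider, so it is open.
Try {eta}:
  P1: blocked at fork node eta ∈ conditioning set.
  P2: blocked at fork node eta ∈ conditioning set.
  P3: blocked at fork node eta ∈ conditioning set.
{eta} contains no descendant of delta and blocks every backdoor path.
No other singleton works — e.g. {gamma} leaves P2 open — so {eta} is the unique smallest valid adjustment set.

{eta}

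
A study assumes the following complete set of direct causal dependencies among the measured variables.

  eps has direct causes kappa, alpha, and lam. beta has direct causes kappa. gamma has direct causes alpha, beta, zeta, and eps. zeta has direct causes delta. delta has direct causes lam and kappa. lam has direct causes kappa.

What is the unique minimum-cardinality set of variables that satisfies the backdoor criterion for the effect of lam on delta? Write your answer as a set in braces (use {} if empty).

{kappa}

Variables eligible for adjustment (non-descendants of lam, excluding lam and delta): {alpha, beta, kappa}.
Backdoor paths from lam to delta:
  P1: lam <- kappa -> eps <- alpha -> gamma <- zeta <- delta
  P2: lam <- kappa -> eps -> gamma <- zeta <- delta
  P3: lam <- kappa -> beta -> gamma <- zeta <- delta
  P4: lam <- kappa -> delta
The empty set is not sufficient: P4 (lam <- kappa -> delta) has no collider blocking it and no conditioned non-collider, so it is open.
Try {kappa}:
  P1: blocked at fork node kappa ∈ conditioning set.
  P2: blocked at fork node kappa ∈ conditioning set.
  P3: blocked at fork node kappa ∈ conditioning set.
  P4: blocked at fork node kappa ∈ conditioning set.
{kappa} contains no descendant of lam and blocks every backdoor path.
No other singleton works — e.g. {alpha} leaves P4 open — so {kappa} is the unique smallest valid adjustment set.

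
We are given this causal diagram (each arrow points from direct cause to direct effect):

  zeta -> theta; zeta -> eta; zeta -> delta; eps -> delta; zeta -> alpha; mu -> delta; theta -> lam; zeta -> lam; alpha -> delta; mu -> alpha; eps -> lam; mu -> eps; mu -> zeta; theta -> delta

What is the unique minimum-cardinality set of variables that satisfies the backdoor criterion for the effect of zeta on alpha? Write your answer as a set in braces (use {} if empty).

{mu}

Variables eligible for adjustment (non-descendants of zeta, excluding zeta and alpha): {eps, mu}.
Backdoor paths from zeta to alpha:
  P1: zeta <- mu -> eps -> delta <- alpha
  P2: zeta <- mu -> eps -> lam <- theta -> delta <- alpha
  P3: zeta <- mu -> alpha
  P4: zeta <- mu -> delta <- alpha
The empty set is not sufficient: P3 (zeta <- mu -> alpha) has no collider blocking it and no conditioned non-collider, so it is open.
Try {mu}:
  P1: blocked at fork node mu ∈ conditioning set.
  P2: blocked at fork node mu ∈ conditioning set.
  P3: blocked at fork node mu ∈ conditioning set.
  P4: blocked at fork node mu ∈ conditioning set.
{mu} contains no descendant of zeta and blocks every backdoor path.
No other singleton works — e.g. {eps} leaves P3 open — so {mu} is the unique smallest valid adjustment set.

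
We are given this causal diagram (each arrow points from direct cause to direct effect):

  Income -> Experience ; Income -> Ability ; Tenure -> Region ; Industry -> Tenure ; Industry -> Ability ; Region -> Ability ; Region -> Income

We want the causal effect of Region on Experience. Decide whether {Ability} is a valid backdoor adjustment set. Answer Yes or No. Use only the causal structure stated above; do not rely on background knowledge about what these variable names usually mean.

Backdoor paths from Region to Experience (paths whose first edge points into Region):
  P1: Region <- Tenure <- Industry -> Ability <- Income -> Experience
Condition 1 (no descendant of Region in the set): FAILS — Ability is a descendant of Region.
Condition 2 (every backdoor path blocked by {Ability}):
  P1: open — collider(s) Ability are conditioned on (or have a conditioned descendant) and no non-collider on the path is in the set.
{Ability} does not satisfy the backdoor criterion.

No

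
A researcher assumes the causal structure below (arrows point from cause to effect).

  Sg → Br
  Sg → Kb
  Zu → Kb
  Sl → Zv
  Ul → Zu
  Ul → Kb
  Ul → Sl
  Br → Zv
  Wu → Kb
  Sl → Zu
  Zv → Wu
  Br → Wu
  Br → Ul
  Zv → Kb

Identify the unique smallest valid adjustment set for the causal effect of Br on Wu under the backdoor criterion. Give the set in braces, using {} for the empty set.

{}

Variables eligible for adjustment (non-descendants of Br, excluding Br and Wu): {Sg}.
Backdoor paths from Br to Wu:
  P1: Br <- Sg -> Kb <- Ul -> Sl -> Zv -> Wu
  P2: Br <- Sg -> Kb <- Ul -> Zu <- Sl -> Zv -> Wu
  P3: Br <- Sg -> Kb <- Zv -> Wu
  P4: Br <- Sg -> Kb <- Wu
  P5: Br <- Sg -> Kb <- Zu <- Ul -> Sl -> Zv -> Wu
  P6: Br <- Sg -> Kb <- Zu <- Sl -> Zv -> Wu
Each backdoor path contains an unconditioned collider, so every path is already blocked with the empty conditioning set:
  P1: blocked at collider Kb (neither it nor any descendant is in the conditioning set).
  P2: blocked at collider Kb (neither it nor any descendant is in the conditioning set).
  P3: blocked at collider Kb (neither it nor any descendant is in the conditioning set).
  P4: blocked at collider Kb (neither it nor any descendant is in the conditioning set).
  P5: blocked at collider Kb (neither it nor any descendant is in the conditioning set).
  P6: blocked at collider Kb (neither it nor any descendant is in the conditioning set).
The empty set is therefore the unique smallest valid set.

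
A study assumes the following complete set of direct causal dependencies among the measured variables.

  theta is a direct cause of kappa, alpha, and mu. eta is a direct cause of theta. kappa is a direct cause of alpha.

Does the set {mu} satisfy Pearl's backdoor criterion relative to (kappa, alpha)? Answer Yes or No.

No

Backdoor paths from kappa to alpha (paths whose first edge points into kappa):
  P1: kappa <- theta -> alpha
Condition 1 (no descendant of kappa in the set): holds — descendants of kappa are {alpha}; none are in {mu}.
Condition 2 (every backdoor path blocked by {mu}):
  P1: open — no interior node is in the conditioning set.
{mu} does not satisfy the backdoor criterion.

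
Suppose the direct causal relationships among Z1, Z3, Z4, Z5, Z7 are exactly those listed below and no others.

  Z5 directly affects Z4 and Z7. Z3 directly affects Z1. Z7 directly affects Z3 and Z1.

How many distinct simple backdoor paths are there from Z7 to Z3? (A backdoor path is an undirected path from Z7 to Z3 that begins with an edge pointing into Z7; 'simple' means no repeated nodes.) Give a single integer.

0

A backdoor path from Z7 to Z3 is any simple undirected path whose first edge points into Z7 (i.e. leaves Z7 via a parent).
Parents of Z7: {Z5}.
No simple path from any parent of Z7 reaches Z3 without revisiting Z7, so there are no backdoor paths.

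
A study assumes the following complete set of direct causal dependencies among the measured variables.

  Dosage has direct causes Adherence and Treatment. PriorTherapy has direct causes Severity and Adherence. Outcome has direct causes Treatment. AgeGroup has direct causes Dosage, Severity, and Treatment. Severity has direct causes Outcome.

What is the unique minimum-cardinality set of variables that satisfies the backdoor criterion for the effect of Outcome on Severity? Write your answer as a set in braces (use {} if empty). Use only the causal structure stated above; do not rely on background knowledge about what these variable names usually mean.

Variables eligible for adjustment (non-descendants of Outcome, excluding Outcome and Severity): {Adherence, Dosage, Treatment}.
Backdoor paths from Outcome to Severity:
  P1: Outcome <- Treatment -> Dosage <- Adherence -> PriorTherapy <- Severity
  P2: Outcome <- Treatment -> Dosage -> AgeGroup <- Severity
  P3: Outcome <- Treatment -> AgeGroup <- Severity
  P4: Outcome <- Treatment -> AgeGroup <- Dosage <- Adherence -> PriorTherapy <- Severity
Each backdoor path contains an unconditioned collider, so every path is already blocked with the empty conditioning set:
  P1: blocked at collider Dosage (neither it nor any descendant is in the conditioning set).
  P2: blocked at collider AgeGroup (neither it nor any descendant is in the conditioning set).
  P3: blocked at collider AgeGroup (neither it nor any descendant is in the conditioning set).
  P4: blocked at collider AgeGroup (neither it nor any descendant is in the conditioning set).
The empty set is therefore the unique smallest valid set.

{}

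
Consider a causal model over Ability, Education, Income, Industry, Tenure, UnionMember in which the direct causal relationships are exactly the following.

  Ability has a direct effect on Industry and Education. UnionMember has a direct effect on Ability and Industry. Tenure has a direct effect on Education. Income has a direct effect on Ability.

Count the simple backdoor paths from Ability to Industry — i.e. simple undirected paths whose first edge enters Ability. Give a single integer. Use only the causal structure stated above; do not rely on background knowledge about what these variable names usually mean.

A backdoor path from Ability to Industry is any simple undirected path whose first edge points into Ability (i.e. leaves Ability via a parent).
Parents of Ability: {Income, UnionMember}.
Enumerating:
  P1: Ability <- UnionMember -> Industry
That exhausts the simple backdoor paths. Count: 1.

1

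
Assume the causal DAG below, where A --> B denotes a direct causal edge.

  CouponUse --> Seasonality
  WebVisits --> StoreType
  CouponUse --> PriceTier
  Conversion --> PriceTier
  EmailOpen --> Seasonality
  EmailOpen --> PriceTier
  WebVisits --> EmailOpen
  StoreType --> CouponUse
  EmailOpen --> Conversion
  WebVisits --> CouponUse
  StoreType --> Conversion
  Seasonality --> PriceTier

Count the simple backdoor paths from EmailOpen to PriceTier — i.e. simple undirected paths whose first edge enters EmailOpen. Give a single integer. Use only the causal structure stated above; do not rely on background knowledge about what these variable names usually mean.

6

A backdoor path from EmailOpen to PriceTier is any simple undirected path whose first edge points into EmailOpen (i.e. leaves EmailOpen via a parent).
Parents of EmailOpen: {WebVisits}.
Enumerating:
  P1: EmailOpen <- WebVisits -> StoreType -> CouponUse -> Seasonality -> PriceTier
  P2: EmailOpen <- WebVisits -> StoreType -> CouponUse -> PriceTier
  P3: EmailOpen <- WebVisits -> StoreType -> Conversion -> PriceTier
  P4: EmailOpen <- WebVisits -> CouponUse <- StoreType -> Conversion -> PriceTier
  P5: EmailOpen <- WebVisits -> CouponUse -> Seasonality -> PriceTier
  P6: EmailOpen <- WebVisits -> CouponUse -> PriceTier
That exhausts the simple backdoor paths. Count: 6.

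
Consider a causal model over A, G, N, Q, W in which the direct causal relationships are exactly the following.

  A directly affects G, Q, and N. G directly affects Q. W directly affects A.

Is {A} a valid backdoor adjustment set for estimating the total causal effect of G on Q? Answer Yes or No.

Backdoor paths from G to Q (paths whose first edge points into G):
  P1: G <- A -> Q
Condition 1 (no descendant of G in the set): holds — descendants of G are {Q}; none are in {A}.
Condition 2 (every backdoor path blocked by {A}):
  P1: blocked at fork node A ∈ conditioning set.
{A} satisfies the backdoor criterion.

Yes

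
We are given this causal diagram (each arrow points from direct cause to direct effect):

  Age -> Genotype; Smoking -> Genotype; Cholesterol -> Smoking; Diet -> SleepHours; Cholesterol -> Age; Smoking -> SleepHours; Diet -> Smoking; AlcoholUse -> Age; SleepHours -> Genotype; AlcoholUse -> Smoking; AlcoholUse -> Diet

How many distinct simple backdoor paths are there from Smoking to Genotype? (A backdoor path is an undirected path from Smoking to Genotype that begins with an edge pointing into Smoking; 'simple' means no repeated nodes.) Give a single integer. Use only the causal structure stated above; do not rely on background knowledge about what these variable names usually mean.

6

A backdoor path from Smoking to Genotype is any simple undirected path whose first edge points into Smoking (i.e. leaves Smoking via a parent).
Parents of Smoking: {AlcoholUse, Cholesterol, Diet}.
Enumerating:
  P1: Smoking <- Cholesterol -> Age <- AlcoholUse -> Diet -> SleepHours -> Genotype
  P2: Smoking <- Cholesterol -> Age -> Genotype
  P3: Smoking <- AlcoholUse -> Diet -> SleepHours -> Genotype
  P4: Smoking <- AlcoholUse -> Age -> Genotype
  P5: Smoking <- Diet <- AlcoholUse -> Age -> Genotype
  P6: Smoking <- Diet -> SleepHours -> Genotype
That exhausts the simple backdoor paths. Count: 6.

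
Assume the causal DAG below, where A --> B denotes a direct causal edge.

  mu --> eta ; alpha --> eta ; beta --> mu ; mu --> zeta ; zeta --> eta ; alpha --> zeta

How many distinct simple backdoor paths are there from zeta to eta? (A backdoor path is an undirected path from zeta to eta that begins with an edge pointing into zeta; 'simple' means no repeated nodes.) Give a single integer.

2

A backdoor path from zeta to eta is any simple undirected path whose first edge points into zeta (i.e. leaves zeta via a parent).
Parents of zeta: {alpha, mu}.
Enumerating:
  P1: zeta <- alpha -> eta
  P2: zeta <- mu -> eta
That exhausts the simple backdoor paths. Count: 2.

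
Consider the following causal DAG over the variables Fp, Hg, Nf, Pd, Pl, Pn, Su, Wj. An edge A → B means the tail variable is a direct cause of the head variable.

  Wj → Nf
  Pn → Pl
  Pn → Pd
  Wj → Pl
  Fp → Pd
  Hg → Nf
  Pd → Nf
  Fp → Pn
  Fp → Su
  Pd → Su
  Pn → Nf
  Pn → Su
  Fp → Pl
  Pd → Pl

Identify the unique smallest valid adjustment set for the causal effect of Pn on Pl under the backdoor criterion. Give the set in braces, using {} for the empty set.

{Fp}

Variables eligible for adjustment (non-descendants of Pn, excluding Pn and Pl): {Fp, Hg, Wj}.
Backdoor paths from Pn to Pl:
  P1: Pn <- Fp -> Pd -> Pl
  P2: Pn <- Fp -> Pd -> Nf <- Wj -> Pl
  P3: Pn <- Fp -> Pl
  P4: Pn <- Fp -> Su <- Pd -> Pl
  P5: Pn <- Fp -> Su <- Pd -> Nf <- Wj -> Pl
The empty set is not sufficient: P1 (Pn <- Fp -> Pd -> Pl) has no collider blocking it and no conditioned non-collider, so it is open.
Try {Fp}:
  P1: blocked at fork node Fp ∈ conditioning set.
  P2: blocked at fork node Fp ∈ conditioning set.
  P3: blocked at fork node Fp ∈ conditioning set.
  P4: blocked at fork node Fp ∈ conditioning set.
  P5: blocked at fork node Fp ∈ conditioning set.
{Fp} contains no descendant of Pn and blocks every backdoor path.
No other singleton works — e.g. {Wj} leaves P1 open — so {Fp} is the unique smallest valid adjustment set.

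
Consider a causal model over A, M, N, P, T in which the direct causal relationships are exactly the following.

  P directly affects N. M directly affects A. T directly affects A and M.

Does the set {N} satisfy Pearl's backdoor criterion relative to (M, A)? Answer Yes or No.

No

Backdoor paths from M to A (paths whose first edge points into M):
  P1: M <- T -> A
Condition 1 (no descendant of M in the set): holds — descendants of M are {A}; none are in {N}.
Condition 2 (every backdoor path blocked by {N}):
  P1: open — no interior node is in the conditioning set.
{N} does not satisfy the backdoor criterion.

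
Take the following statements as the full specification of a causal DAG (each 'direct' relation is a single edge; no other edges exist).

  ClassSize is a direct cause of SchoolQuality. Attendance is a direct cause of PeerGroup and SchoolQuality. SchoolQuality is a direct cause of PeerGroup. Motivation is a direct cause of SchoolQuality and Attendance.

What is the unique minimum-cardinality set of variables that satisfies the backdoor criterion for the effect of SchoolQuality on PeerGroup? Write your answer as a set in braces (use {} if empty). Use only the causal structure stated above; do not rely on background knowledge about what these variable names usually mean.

Variables eligible for adjustment (non-descendants of SchoolQuality, excluding SchoolQuality and PeerGroup): {Attendance, ClassSize, Motivation}.
Backdoor paths from SchoolQuality to PeerGroup:
  P1: SchoolQuality <- Motivation -> Attendance -> PeerGroup
  P2: SchoolQuality <- Attendance -> PeerGroup
The empty set is not sufficient: P1 (SchoolQuality <- Motivation -> Attendance -> PeerGroup) has no collider blocking it and no conditioned non-collider, so it is open.
Try {Attendance}:
  P1: blocked at chain node Attendance ∈ conditioning set.
  P2: blocked at fork node Attendance ∈ conditioning set.
{Attendance} contains no descendant of SchoolQuality and blocks every backdoor path.
No other singleton works — e.g. {Motivation} leaves P2 open — so {Attendance} is the unique smallest valid adjustment set.

{Attendance}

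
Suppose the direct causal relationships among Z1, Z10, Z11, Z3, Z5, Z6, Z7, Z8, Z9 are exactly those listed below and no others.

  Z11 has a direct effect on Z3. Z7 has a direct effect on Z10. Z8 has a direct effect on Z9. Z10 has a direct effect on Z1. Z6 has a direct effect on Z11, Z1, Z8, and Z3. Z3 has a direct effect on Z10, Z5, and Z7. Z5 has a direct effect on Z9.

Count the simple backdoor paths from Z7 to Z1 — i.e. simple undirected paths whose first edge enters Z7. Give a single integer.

A backdoor path from Z7 to Z1 is any simple undirected path whose first edge points into Z7 (i.e. leaves Z7 via a parent).
Parents of Z7: {Z3}.
Enumerating:
  P1: Z7 <- Z3 <- Z6 -> Z1
  P2: Z7 <- Z3 <- Z11 <- Z6 -> Z1
  P3: Z7 <- Z3 -> Z10 -> Z1
  P4: Z7 <- Z3 -> Z5 -> Z9 <- Z8 <- Z6 -> Z1
That exhausts the simple backdoor paths. Count: 4.

4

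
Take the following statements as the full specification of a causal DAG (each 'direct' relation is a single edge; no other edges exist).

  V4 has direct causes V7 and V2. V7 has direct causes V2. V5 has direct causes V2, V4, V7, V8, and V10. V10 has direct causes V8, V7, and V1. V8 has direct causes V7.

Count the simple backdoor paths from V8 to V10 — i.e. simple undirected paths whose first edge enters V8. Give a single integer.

A backdoor path from V8 to V10 is any simple undirected path whose first edge points into V8 (i.e. leaves V8 via a parent).
Parents of V8: {V7}.
Enumerating:
  P1: V8 <- V7 <- V2 -> V4 -> V5 <- V10
  P2: V8 <- V7 <- V2 -> V5 <- V10
  P3: V8 <- V7 -> V4 <- V2 -> V5 <- V10
  P4: V8 <- V7 -> V4 -> V5 <- V10
  P5: V8 <- V7 -> V10
  P6: V8 <- V7 -> V5 <- V10
That exhausts the simple backdoor paths. Count: 6.

6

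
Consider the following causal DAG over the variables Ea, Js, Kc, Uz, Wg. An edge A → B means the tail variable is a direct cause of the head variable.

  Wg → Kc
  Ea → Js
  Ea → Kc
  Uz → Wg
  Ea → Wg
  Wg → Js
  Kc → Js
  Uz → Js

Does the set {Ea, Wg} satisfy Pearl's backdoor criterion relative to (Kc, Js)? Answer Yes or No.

Yes

Backdoor paths from Kc to Js (paths whose first edge points into Kc):
  P1: Kc <- Ea -> Wg <- Uz -> Js
  P2: Kc <- Ea -> Wg -> Js
  P3: Kc <- Ea -> Js
  P4: Kc <- Wg <- Ea -> Js
  P5: Kc <- Wg <- Uz -> Js
  P6: Kc <- Wg -> Js
Condition 1 (no descendant of Kc in the set): holds — descendants of Kc are {Js}; none are in {Ea, Wg}.
Condition 2 (every backdoor path blocked by {Ea, Wg}):
  P1: blocked at fork node Ea ∈ conditioning set.
  P2: blocked at fork node Ea ∈ conditioning set.
  P3: blocked at fork node Ea ∈ conditioning set.
  P4: blocked at chain node Wg ∈ conditioning set.
  P5: blocked at chain node Wg ∈ conditioning set.
  P6: blocked at fork node Wg ∈ conditioning set.
{Ea, Wg} satisfies the backdoor criterion.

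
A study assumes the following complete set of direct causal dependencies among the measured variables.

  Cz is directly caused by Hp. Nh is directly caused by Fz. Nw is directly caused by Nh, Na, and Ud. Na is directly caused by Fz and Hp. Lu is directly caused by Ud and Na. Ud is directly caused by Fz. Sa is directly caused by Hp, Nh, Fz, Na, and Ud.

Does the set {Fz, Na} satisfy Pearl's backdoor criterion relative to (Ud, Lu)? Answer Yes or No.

Yes

Backdoor paths from Ud to Lu (paths whose first edge points into Ud):
  P1: Ud <- Fz -> Na -> Lu
  P2: Ud <- Fz -> Nh -> Sa <- Hp -> Na -> Lu
  P3: Ud <- Fz -> Nh -> Sa <- Na -> Lu
  P4: Ud <- Fz -> Nh -> Nw <- Na -> Lu
  P5: Ud <- Fz -> Sa <- Hp -> Na -> Lu
  P6: Ud <- Fz -> Sa <- Na -> Lu
  P7: Ud <- Fz -> Sa <- Nh -> Nw <- Na -> Lu
Condition 1 (no descendant of Ud in the set): holds — descendants of Ud are {Lu, Nw, Sa}; none are in {Fz, Na}.
Condition 2 (every backdoor path blocked by {Fz, Na}):
  P1: blocked at fork node Fz ∈ conditioning set.
  P2: blocked at fork node Fz ∈ conditioning set.
  P3: blocked at fork node Fz ∈ conditioning set.
  P4: blocked at fork node Fz ∈ conditioning set.
  P5: blocked at fork node Fz ∈ conditioning set.
  P6: blocked at fork node Fz ∈ conditioning set.
  P7: blocked at fork node Fz ∈ conditioning set.
{Fz, Na} satisfies the backdoor criterion.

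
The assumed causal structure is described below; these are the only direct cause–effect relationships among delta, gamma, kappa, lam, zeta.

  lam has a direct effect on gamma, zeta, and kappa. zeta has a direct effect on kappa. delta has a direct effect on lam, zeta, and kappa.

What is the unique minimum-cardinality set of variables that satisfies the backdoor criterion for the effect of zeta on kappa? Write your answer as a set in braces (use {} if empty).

{delta, lam}

Variables eligible for adjustment (non-descendants of zeta, excluding zeta and kappa): {delta, gamma, lam}.
Backdoor paths from zeta to kappa:
  P1: zeta <- delta -> lam -> kappa
  P2: zeta <- delta -> kappa
  P3: zeta <- lam <- delta -> kappa
  P4: zeta <- lam -> kappa
The empty set is not sufficient: P1 (zeta <- delta -> lam -> kappa) has no collider blocking it and no conditioned non-collider, so it is open.
Try {delta, lam}:
  P1: blocked at fork node delta ∈ conditioning set.
  P2: blocked at fork node delta ∈ conditioning set.
  P3: blocked at chain node lam ∈ conditioning set.
  P4: blocked at fork node lam ∈ conditioning set.
{delta, lam} contains no descendant of zeta and blocks every backdoor path.
Every element of {delta, lam} is needed (dropping delta leaves P2 open; dropping lam leaves P4 open), so no proper subset is valid.
Among all size-2 subsets of the eligible variables, only {delta, lam} blocks every backdoor path, so it is the unique smallest valid adjustment set.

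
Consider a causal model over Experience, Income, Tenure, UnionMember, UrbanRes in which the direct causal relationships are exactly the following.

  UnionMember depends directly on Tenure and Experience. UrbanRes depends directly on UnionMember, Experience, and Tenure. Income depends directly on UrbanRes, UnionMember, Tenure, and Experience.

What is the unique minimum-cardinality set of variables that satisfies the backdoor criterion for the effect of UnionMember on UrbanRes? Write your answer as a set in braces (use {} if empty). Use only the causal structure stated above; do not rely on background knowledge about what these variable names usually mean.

Variables eligible for adjustment (non-descendants of UnionMember, excluding UnionMember and UrbanRes): {Experience, Tenure}.
Backdoor paths from UnionMember to UrbanRes:
  P1: UnionMember <- Tenure -> UrbanRes
  P2: UnionMember <- Tenure -> Income <- Experience -> UrbanRes
  P3: UnionMember <- Tenure -> Income <- UrbanRes
  P4: UnionMember <- Experience -> UrbanRes
  P5: UnionMember <- Experience -> Income <- Tenure -> UrbanRes
  P6: UnionMember <- Experience -> Income <- UrbanRes
The empty set is not sufficient: P1 (UnionMember <- Tenure -> UrbanRes) has no collider blocking it and no conditioned non-collider, so it is open.
Try {Experience, Tenure}:
  P1: blocked at fork node Tenure ∈ conditioning set.
  P2: blocked at fork node Tenure ∈ conditioning set.
  P3: blocked at fork node Tenure ∈ conditioning set.
  P4: blocked at fork node Experience ∈ conditioning set.
  P5: blocked at fork node Experience ∈ conditioning set.
  P6: blocked at fork node Experience ∈ conditioning set.
{Experience, Tenure} contains no descendant of UnionMember and blocks every backdoor path.
Every element of {Experience, Tenure} is needed (dropping Experience leaves P4 open; dropping Tenure leaves P1 open), so no proper subset is valid.
Among all size-2 subsets of the eligible variables, only {Experience, Tenure} blocks every backdoor path, so it is the unique smallest valid adjustment set.

{Experience, Tenure}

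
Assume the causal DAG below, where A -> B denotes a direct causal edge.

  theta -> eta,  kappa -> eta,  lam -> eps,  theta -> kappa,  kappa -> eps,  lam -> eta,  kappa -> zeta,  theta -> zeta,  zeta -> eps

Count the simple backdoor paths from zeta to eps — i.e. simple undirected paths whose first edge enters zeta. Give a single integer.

A backdoor path from zeta to eps is any simple undirected path whose first edge points into zeta (i.e. leaves zeta via a parent).
Parents of zeta: {kappa, theta}.
Enumerating:
  P1: zeta <- theta -> kappa -> eta <- lam -> eps
  P2: zeta <- theta -> kappa -> eps
  P3: zeta <- theta -> eta <- lam -> eps
  P4: zeta <- theta -> eta <- kappa -> eps
  P5: zeta <- kappa <- theta -> eta <- lam -> eps
  P6: zeta <- kappa -> eta <- lam -> eps
  P7: zeta <- kappa -> eps
That exhausts the simple backdoor paths. Count: 7.

7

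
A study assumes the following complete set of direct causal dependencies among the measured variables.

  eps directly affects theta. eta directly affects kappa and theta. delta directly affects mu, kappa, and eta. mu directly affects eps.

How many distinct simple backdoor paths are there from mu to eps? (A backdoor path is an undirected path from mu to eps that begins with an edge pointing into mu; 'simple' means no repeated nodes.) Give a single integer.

2

A backdoor path from mu to eps is any simple undirected path whose first edge points into mu (i.e. leaves mu via a parent).
Parents of mu: {delta}.
Enumerating:
  P1: mu <- delta -> eta -> theta <- eps
  P2: mu <- delta -> kappa <- eta -> theta <- eps
That exhausts the simple backdoor paths. Count: 2.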